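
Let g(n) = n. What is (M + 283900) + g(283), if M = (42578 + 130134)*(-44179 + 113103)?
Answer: 11904286071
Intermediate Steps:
M = 11904001888 (M = 172712*68924 = 11904001888)
(M + 283900) + g(283) = (11904001888 + 283900) + 283 = 11904285788 + 283 = 11904286071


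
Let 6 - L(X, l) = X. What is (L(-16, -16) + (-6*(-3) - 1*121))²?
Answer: 6561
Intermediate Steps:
L(X, l) = 6 - X
(L(-16, -16) + (-6*(-3) - 1*121))² = ((6 - 1*(-16)) + (-6*(-3) - 1*121))² = ((6 + 16) + (18 - 121))² = (22 - 103)² = (-81)² = 6561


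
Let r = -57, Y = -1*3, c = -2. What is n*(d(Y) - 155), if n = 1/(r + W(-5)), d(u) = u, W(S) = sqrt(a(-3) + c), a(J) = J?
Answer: 4503/1627 + 79*I*sqrt(5)/1627 ≈ 2.7677 + 0.10857*I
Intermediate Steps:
W(S) = I*sqrt(5) (W(S) = sqrt(-3 - 2) = sqrt(-5) = I*sqrt(5))
Y = -3
n = 1/(-57 + I*sqrt(5)) ≈ -0.017517 - 0.00068717*I
n*(d(Y) - 155) = (-57/3254 - I*sqrt(5)/3254)*(-3 - 155) = (-57/3254 - I*sqrt(5)/3254)*(-158) = 4503/1627 + 79*I*sqrt(5)/1627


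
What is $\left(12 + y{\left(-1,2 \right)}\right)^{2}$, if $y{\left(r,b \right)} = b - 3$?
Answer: $121$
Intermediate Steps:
$y{\left(r,b \right)} = -3 + b$ ($y{\left(r,b \right)} = b - 3 = -3 + b$)
$\left(12 + y{\left(-1,2 \right)}\right)^{2} = \left(12 + \left(-3 + 2\right)\right)^{2} = \left(12 - 1\right)^{2} = 11^{2} = 121$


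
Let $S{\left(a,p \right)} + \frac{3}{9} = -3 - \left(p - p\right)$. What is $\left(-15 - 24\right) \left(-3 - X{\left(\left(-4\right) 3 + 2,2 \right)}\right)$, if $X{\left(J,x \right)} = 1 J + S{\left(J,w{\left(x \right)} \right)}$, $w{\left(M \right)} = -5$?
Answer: $-403$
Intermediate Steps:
$S{\left(a,p \right)} = - \frac{10}{3}$ ($S{\left(a,p \right)} = - \frac{1}{3} - 3 = - \frac{10}{3}$)
$X{\left(J,x \right)} = - \frac{10}{3} + J$ ($X{\left(J,x \right)} = 1 J - \frac{10}{3} = J - \frac{10}{3} = - \frac{10}{3} + J$)
$\left(-15 - 24\right) \left(-3 - X{\left(\left(-4\right) 3 + 2,2 \right)}\right) = \left(-15 - 24\right) \left(-3 - \left(- \frac{10}{3} + \left(\left(-4\right) 3 + 2\right)\right)\right) = \left(-15 - 24\right) \left(-3 - \left(- \frac{10}{3} + \left(-12 + 2\right)\right)\right) = - 39 \left(-3 - \left(- \frac{10}{3} - 10\right)\right) = - 39 \left(-3 - - \frac{40}{3}\right) = - 39 \left(-3 + \frac{40}{3}\right) = \left(-39\right) \frac{31}{3} = -403$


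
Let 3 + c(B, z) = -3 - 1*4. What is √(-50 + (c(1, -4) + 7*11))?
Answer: √17 ≈ 4.1231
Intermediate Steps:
c(B, z) = -10 (c(B, z) = -3 + (-3 - 1*4) = -3 + (-3 - 4) = -3 - 7 = -10)
√(-50 + (c(1, -4) + 7*11)) = √(-50 + (-10 + 7*11)) = √(-50 + (-10 + 77)) = √(-50 + 67) = √17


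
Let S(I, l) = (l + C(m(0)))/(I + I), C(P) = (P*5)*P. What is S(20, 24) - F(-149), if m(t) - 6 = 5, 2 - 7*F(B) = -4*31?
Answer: -91/40 ≈ -2.2750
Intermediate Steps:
F(B) = 18 (F(B) = 2/7 - (-4)*31/7 = 2/7 - ⅐*(-124) = 2/7 + 124/7 = 18)
m(t) = 11 (m(t) = 6 + 5 = 11)
C(P) = 5*P² (C(P) = (5*P)*P = 5*P²)
S(I, l) = (605 + l)/(2*I) (S(I, l) = (l + 5*11²)/(I + I) = (l + 5*121)/((2*I)) = (l + 605)*(1/(2*I)) = (605 + l)*(1/(2*I)) = (605 + l)/(2*I))
S(20, 24) - F(-149) = (½)*(605 + 24)/20 - 1*18 = (½)*(1/20)*629 - 18 = 629/40 - 18 = -91/40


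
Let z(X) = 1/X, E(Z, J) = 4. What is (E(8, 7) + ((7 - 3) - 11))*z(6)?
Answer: -1/2 ≈ -0.50000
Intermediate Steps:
z(X) = 1/X
(E(8, 7) + ((7 - 3) - 11))*z(6) = (4 + ((7 - 3) - 11))/6 = (4 + (4 - 11))*(1/6) = (4 - 7)*(1/6) = -3*1/6 = -1/2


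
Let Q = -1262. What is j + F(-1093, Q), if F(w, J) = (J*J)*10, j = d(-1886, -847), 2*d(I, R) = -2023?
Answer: 31850857/2 ≈ 1.5925e+7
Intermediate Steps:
d(I, R) = -2023/2 (d(I, R) = (½)*(-2023) = -2023/2)
j = -2023/2 ≈ -1011.5
F(w, J) = 10*J² (F(w, J) = J²*10 = 10*J²)
j + F(-1093, Q) = -2023/2 + 10*(-1262)² = -2023/2 + 10*1592644 = -2023/2 + 15926440 = 31850857/2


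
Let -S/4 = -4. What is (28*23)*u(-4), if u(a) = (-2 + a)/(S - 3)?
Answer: -3864/13 ≈ -297.23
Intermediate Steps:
S = 16 (S = -4*(-4) = 16)
u(a) = -2/13 + a/13 (u(a) = (-2 + a)/(16 - 3) = (-2 + a)/13 = (-2 + a)*(1/13) = -2/13 + a/13)
(28*23)*u(-4) = (28*23)*(-2/13 + (1/13)*(-4)) = 644*(-2/13 - 4/13) = 644*(-6/13) = -3864/13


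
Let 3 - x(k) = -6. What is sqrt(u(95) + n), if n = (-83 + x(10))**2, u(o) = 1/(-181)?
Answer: sqrt(179399055)/181 ≈ 74.000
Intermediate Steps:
x(k) = 9 (x(k) = 3 - 1*(-6) = 3 + 6 = 9)
u(o) = -1/181
n = 5476 (n = (-83 + 9)**2 = (-74)**2 = 5476)
sqrt(u(95) + n) = sqrt(-1/181 + 5476) = sqrt(991155/181) = sqrt(179399055)/181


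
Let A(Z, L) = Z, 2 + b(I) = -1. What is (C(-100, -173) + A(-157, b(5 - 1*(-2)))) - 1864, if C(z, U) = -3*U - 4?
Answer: -1506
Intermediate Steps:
b(I) = -3 (b(I) = -2 - 1 = -3)
C(z, U) = -4 - 3*U
(C(-100, -173) + A(-157, b(5 - 1*(-2)))) - 1864 = ((-4 - 3*(-173)) - 157) - 1864 = ((-4 + 519) - 157) - 1864 = (515 - 157) - 1864 = 358 - 1864 = -1506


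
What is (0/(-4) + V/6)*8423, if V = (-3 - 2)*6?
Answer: -42115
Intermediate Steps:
V = -30 (V = -5*6 = -30)
(0/(-4) + V/6)*8423 = (0/(-4) - 30/6)*8423 = (0*(-1/4) - 30*1/6)*8423 = (0 - 5)*8423 = -5*8423 = -42115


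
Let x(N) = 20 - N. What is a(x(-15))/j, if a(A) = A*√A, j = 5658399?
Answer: 35*√35/5658399 ≈ 3.6594e-5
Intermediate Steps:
a(A) = A^(3/2)
a(x(-15))/j = (20 - 1*(-15))^(3/2)/5658399 = (20 + 15)^(3/2)*(1/5658399) = 35^(3/2)*(1/5658399) = (35*√35)*(1/5658399) = 35*√35/5658399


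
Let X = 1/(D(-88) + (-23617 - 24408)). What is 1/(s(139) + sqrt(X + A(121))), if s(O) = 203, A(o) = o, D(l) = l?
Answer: 9766939/1976866945 - 2*sqrt(70024526234)/1976866945 ≈ 0.0046729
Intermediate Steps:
X = -1/48113 (X = 1/(-88 + (-23617 - 24408)) = 1/(-88 - 48025) = 1/(-48113) = -1/48113 ≈ -2.0784e-5)
1/(s(139) + sqrt(X + A(121))) = 1/(203 + sqrt(-1/48113 + 121)) = 1/(203 + sqrt(5821672/48113)) = 1/(203 + 2*sqrt(70024526234)/48113)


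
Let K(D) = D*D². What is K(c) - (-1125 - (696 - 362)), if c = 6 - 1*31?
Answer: -14166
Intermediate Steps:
c = -25 (c = 6 - 31 = -25)
K(D) = D³
K(c) - (-1125 - (696 - 362)) = (-25)³ - (-1125 - (696 - 362)) = -15625 - (-1125 - 1*334) = -15625 - (-1125 - 334) = -15625 - 1*(-1459) = -15625 + 1459 = -14166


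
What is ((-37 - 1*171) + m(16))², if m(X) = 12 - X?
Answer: 44944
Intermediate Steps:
((-37 - 1*171) + m(16))² = ((-37 - 1*171) + (12 - 1*16))² = ((-37 - 171) + (12 - 16))² = (-208 - 4)² = (-212)² = 44944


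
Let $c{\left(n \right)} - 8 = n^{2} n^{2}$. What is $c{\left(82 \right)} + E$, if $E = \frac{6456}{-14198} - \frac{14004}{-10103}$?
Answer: $\frac{3242672022266160}{71721197} \approx 4.5212 \cdot 10^{7}$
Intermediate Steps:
$c{\left(n \right)} = 8 + n^{4}$ ($c{\left(n \right)} = 8 + n^{2} n^{2} = 8 + n^{4}$)
$E = \frac{66801912}{71721197}$ ($E = 6456 \left(- \frac{1}{14198}\right) - - \frac{14004}{10103} = - \frac{3228}{7099} + \frac{14004}{10103} = \frac{66801912}{71721197} \approx 0.93141$)
$c{\left(82 \right)} + E = \left(8 + 82^{4}\right) + \frac{66801912}{71721197} = \left(8 + 45212176\right) + \frac{66801912}{71721197} = 45212184 + \frac{66801912}{71721197} = \frac{3242672022266160}{71721197}$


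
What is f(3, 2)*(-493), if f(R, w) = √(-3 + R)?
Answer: 0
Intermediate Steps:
f(3, 2)*(-493) = √(-3 + 3)*(-493) = √0*(-493) = 0*(-493) = 0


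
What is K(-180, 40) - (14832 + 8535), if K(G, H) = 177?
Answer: -23190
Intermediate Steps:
K(-180, 40) - (14832 + 8535) = 177 - (14832 + 8535) = 177 - 1*23367 = 177 - 23367 = -23190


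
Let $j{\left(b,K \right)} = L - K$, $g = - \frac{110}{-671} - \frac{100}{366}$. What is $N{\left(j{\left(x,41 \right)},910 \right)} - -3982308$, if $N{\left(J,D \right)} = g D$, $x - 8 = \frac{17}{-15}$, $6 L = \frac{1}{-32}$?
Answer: $\frac{728744164}{183} \approx 3.9822 \cdot 10^{6}$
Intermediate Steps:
$L = - \frac{1}{192}$ ($L = \frac{1}{6 \left(-32\right)} = \frac{1}{6} \left(- \frac{1}{32}\right) = - \frac{1}{192} \approx -0.0052083$)
$x = \frac{103}{15}$ ($x = 8 + \frac{17}{-15} = 8 + 17 \left(- \frac{1}{15}\right) = 8 - \frac{17}{15} = \frac{103}{15} \approx 6.8667$)
$g = - \frac{20}{183}$ ($g = \left(-110\right) \left(- \frac{1}{671}\right) - \frac{50}{183} = \frac{10}{61} - \frac{50}{183} = - \frac{20}{183} \approx -0.10929$)
$j{\left(b,K \right)} = - \frac{1}{192} - K$
$N{\left(J,D \right)} = - \frac{20 D}{183}$
$N{\left(j{\left(x,41 \right)},910 \right)} - -3982308 = \left(- \frac{20}{183}\right) 910 - -3982308 = - \frac{18200}{183} + 3982308 = \frac{728744164}{183}$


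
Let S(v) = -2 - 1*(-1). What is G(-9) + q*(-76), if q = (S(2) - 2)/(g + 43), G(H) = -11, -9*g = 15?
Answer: -170/31 ≈ -5.4839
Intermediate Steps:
g = -5/3 (g = -1/9*15 = -5/3 ≈ -1.6667)
S(v) = -1 (S(v) = -2 + 1 = -1)
q = -9/124 (q = (-1 - 2)/(-5/3 + 43) = -3/124/3 = -3*3/124 = -9/124 ≈ -0.072581)
G(-9) + q*(-76) = -11 - 9/124*(-76) = -11 + 171/31 = -170/31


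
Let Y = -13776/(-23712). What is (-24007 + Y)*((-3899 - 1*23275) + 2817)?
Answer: 288853828047/494 ≈ 5.8472e+8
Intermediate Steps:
Y = 287/494 (Y = -13776*(-1/23712) = 287/494 ≈ 0.58097)
(-24007 + Y)*((-3899 - 1*23275) + 2817) = (-24007 + 287/494)*((-3899 - 1*23275) + 2817) = -11859171*((-3899 - 23275) + 2817)/494 = -11859171*(-27174 + 2817)/494 = -11859171/494*(-24357) = 288853828047/494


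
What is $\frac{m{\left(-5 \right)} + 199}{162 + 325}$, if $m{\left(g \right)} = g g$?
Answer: $\frac{224}{487} \approx 0.45996$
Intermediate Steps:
$m{\left(g \right)} = g^{2}$
$\frac{m{\left(-5 \right)} + 199}{162 + 325} = \frac{\left(-5\right)^{2} + 199}{162 + 325} = \frac{25 + 199}{487} = 224 \cdot \frac{1}{487} = \frac{224}{487}$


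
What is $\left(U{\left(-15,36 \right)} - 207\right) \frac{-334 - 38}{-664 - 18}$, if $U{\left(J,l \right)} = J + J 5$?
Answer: $-162$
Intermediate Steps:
$U{\left(J,l \right)} = 6 J$ ($U{\left(J,l \right)} = J + 5 J = 6 J$)
$\left(U{\left(-15,36 \right)} - 207\right) \frac{-334 - 38}{-664 - 18} = \left(6 \left(-15\right) - 207\right) \frac{-334 - 38}{-664 - 18} = \left(-90 - 207\right) \left(- \frac{372}{-682}\right) = - 297 \left(\left(-372\right) \left(- \frac{1}{682}\right)\right) = \left(-297\right) \frac{6}{11} = -162$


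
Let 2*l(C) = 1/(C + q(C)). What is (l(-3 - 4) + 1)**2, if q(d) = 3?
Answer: 49/64 ≈ 0.76563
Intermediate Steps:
l(C) = 1/(2*(3 + C)) (l(C) = 1/(2*(C + 3)) = 1/(2*(3 + C)))
(l(-3 - 4) + 1)**2 = (1/(2*(3 + (-3 - 4))) + 1)**2 = (1/(2*(3 - 7)) + 1)**2 = ((1/2)/(-4) + 1)**2 = ((1/2)*(-1/4) + 1)**2 = (-1/8 + 1)**2 = (7/8)**2 = 49/64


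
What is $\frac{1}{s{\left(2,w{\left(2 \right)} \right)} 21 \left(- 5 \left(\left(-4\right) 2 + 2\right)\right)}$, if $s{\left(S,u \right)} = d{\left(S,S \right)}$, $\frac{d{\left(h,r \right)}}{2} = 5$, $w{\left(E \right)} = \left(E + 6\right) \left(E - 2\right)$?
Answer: $\frac{1}{6300} \approx 0.00015873$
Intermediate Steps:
$w{\left(E \right)} = \left(-2 + E\right) \left(6 + E\right)$ ($w{\left(E \right)} = \left(6 + E\right) \left(-2 + E\right) = \left(-2 + E\right) \left(6 + E\right)$)
$d{\left(h,r \right)} = 10$ ($d{\left(h,r \right)} = 2 \cdot 5 = 10$)
$s{\left(S,u \right)} = 10$
$\frac{1}{s{\left(2,w{\left(2 \right)} \right)} 21 \left(- 5 \left(\left(-4\right) 2 + 2\right)\right)} = \frac{1}{10 \cdot 21 \left(- 5 \left(\left(-4\right) 2 + 2\right)\right)} = \frac{1}{210 \left(- 5 \left(-8 + 2\right)\right)} = \frac{1}{210 \left(\left(-5\right) \left(-6\right)\right)} = \frac{1}{210 \cdot 30} = \frac{1}{6300}$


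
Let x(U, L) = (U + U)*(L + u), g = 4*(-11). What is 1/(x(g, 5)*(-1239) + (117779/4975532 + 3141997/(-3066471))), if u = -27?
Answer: -15257324587572/36597820789448036183 ≈ -4.1689e-7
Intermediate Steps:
g = -44
x(U, L) = 2*U*(-27 + L) (x(U, L) = (U + U)*(L - 27) = (2*U)*(-27 + L) = 2*U*(-27 + L))
1/(x(g, 5)*(-1239) + (117779/4975532 + 3141997/(-3066471))) = 1/((2*(-44)*(-27 + 5))*(-1239) + (117779/4975532 + 3141997/(-3066471))) = 1/((2*(-44)*(-22))*(-1239) + (117779*(1/4975532) + 3141997*(-1/3066471))) = 1/(1936*(-1239) + (117779/4975532 - 3141997/3066471)) = 1/(-2398704 - 15271940729495/15257324587572) = 1/(-36597820789448036183/15257324587572) = -15257324587572/36597820789448036183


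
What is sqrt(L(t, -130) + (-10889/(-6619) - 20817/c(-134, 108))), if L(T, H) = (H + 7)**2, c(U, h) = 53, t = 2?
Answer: sqrt(1813724283787079)/350807 ≈ 121.40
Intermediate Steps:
L(T, H) = (7 + H)**2
sqrt(L(t, -130) + (-10889/(-6619) - 20817/c(-134, 108))) = sqrt((7 - 130)**2 + (-10889/(-6619) - 20817/53)) = sqrt((-123)**2 + (-10889*(-1/6619) - 20817*1/53)) = sqrt(15129 + (10889/6619 - 20817/53)) = sqrt(15129 - 137210606/350807) = sqrt(5170148497/350807) = sqrt(1813724283787079)/350807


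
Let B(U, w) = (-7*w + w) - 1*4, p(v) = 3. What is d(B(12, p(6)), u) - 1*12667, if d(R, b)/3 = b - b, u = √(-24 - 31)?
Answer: -12667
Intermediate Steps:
u = I*√55 (u = √(-55) = I*√55 ≈ 7.4162*I)
B(U, w) = -4 - 6*w (B(U, w) = -6*w - 4 = -4 - 6*w)
d(R, b) = 0 (d(R, b) = 3*(b - b) = 3*0 = 0)
d(B(12, p(6)), u) - 1*12667 = 0 - 1*12667 = 0 - 12667 = -12667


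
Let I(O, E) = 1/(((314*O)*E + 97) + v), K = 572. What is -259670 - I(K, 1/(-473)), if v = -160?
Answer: -4943337747/19037 ≈ -2.5967e+5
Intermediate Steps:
I(O, E) = 1/(-63 + 314*E*O) (I(O, E) = 1/(((314*O)*E + 97) - 160) = 1/((314*E*O + 97) - 160) = 1/((97 + 314*E*O) - 160) = 1/(-63 + 314*E*O))
-259670 - I(K, 1/(-473)) = -259670 - 1/(-63 + 314*572/(-473)) = -259670 - 1/(-63 + 314*(-1/473)*572) = -259670 - 1/(-63 - 16328/43) = -259670 - 1/(-19037/43) = -259670 - 1*(-43/19037) = -259670 + 43/19037 = -4943337747/19037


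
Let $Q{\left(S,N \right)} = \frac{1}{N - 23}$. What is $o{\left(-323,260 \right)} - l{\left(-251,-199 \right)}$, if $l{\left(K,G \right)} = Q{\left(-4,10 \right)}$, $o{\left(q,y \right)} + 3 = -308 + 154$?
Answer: $- \frac{2040}{13} \approx -156.92$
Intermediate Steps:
$o{\left(q,y \right)} = -157$ ($o{\left(q,y \right)} = -3 + \left(-308 + 154\right) = -3 - 154 = -157$)
$Q{\left(S,N \right)} = \frac{1}{-23 + N}$
$l{\left(K,G \right)} = - \frac{1}{13}$ ($l{\left(K,G \right)} = \frac{1}{-23 + 10} = \frac{1}{-13} = - \frac{1}{13}$)
$o{\left(-323,260 \right)} - l{\left(-251,-199 \right)} = -157 - - \frac{1}{13} = -157 + \frac{1}{13} = - \frac{2040}{13}$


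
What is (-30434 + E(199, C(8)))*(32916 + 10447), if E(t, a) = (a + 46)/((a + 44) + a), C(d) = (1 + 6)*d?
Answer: -34311710921/26 ≈ -1.3197e+9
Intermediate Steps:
C(d) = 7*d
E(t, a) = (46 + a)/(44 + 2*a) (E(t, a) = (46 + a)/((44 + a) + a) = (46 + a)/(44 + 2*a))
(-30434 + E(199, C(8)))*(32916 + 10447) = (-30434 + (46 + 7*8)/(2*(22 + 7*8)))*(32916 + 10447) = (-30434 + (46 + 56)/(2*(22 + 56)))*43363 = (-30434 + (½)*102/78)*43363 = (-30434 + (½)*(1/78)*102)*43363 = (-30434 + 17/26)*43363 = -791267/26*43363 = -34311710921/26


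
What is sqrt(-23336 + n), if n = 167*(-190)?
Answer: I*sqrt(55066) ≈ 234.66*I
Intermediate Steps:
n = -31730
sqrt(-23336 + n) = sqrt(-23336 - 31730) = sqrt(-55066) = I*sqrt(55066)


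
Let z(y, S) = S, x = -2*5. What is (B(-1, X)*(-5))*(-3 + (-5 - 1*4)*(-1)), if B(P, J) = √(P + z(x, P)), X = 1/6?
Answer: -30*I*√2 ≈ -42.426*I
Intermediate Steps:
x = -10
X = ⅙ ≈ 0.16667
B(P, J) = √2*√P (B(P, J) = √(P + P) = √(2*P) = √2*√P)
(B(-1, X)*(-5))*(-3 + (-5 - 1*4)*(-1)) = ((√2*√(-1))*(-5))*(-3 + (-5 - 1*4)*(-1)) = ((√2*I)*(-5))*(-3 + (-5 - 4)*(-1)) = ((I*√2)*(-5))*(-3 - 9*(-1)) = (-5*I*√2)*(-3 + 9) = -5*I*√2*6 = -30*I*√2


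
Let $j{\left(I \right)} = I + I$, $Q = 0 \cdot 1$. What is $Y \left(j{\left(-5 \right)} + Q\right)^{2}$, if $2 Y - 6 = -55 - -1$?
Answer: $-2400$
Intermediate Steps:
$Q = 0$
$Y = -24$ ($Y = 3 + \frac{-55 - -1}{2} = 3 + \frac{-55 + 1}{2} = 3 + \frac{1}{2} \left(-54\right) = 3 - 27 = -24$)
$j{\left(I \right)} = 2 I$
$Y \left(j{\left(-5 \right)} + Q\right)^{2} = - 24 \left(2 \left(-5\right) + 0\right)^{2} = - 24 \left(-10 + 0\right)^{2} = - 24 \left(-10\right)^{2} = \left(-24\right) 100 = -2400$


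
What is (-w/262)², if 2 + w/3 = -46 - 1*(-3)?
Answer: 18225/68644 ≈ 0.26550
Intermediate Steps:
w = -135 (w = -6 + 3*(-46 - 1*(-3)) = -6 + 3*(-46 + 3) = -6 + 3*(-43) = -6 - 129 = -135)
(-w/262)² = (-1*(-135)/262)² = (135*(1/262))² = (135/262)² = 18225/68644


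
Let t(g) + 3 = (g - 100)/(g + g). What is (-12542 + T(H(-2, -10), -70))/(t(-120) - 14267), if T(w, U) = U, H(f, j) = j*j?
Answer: 151344/171229 ≈ 0.88387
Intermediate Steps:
H(f, j) = j**2
t(g) = -3 + (-100 + g)/(2*g) (t(g) = -3 + (g - 100)/(g + g) = -3 + (-100 + g)/((2*g)) = -3 + (-100 + g)*(1/(2*g)) = -3 + (-100 + g)/(2*g))
(-12542 + T(H(-2, -10), -70))/(t(-120) - 14267) = (-12542 - 70)/((-5/2 - 50/(-120)) - 14267) = -12612/((-5/2 - 50*(-1/120)) - 14267) = -12612/((-5/2 + 5/12) - 14267) = -12612/(-25/12 - 14267) = -12612/(-171229/12) = -12612*(-12/171229) = 151344/171229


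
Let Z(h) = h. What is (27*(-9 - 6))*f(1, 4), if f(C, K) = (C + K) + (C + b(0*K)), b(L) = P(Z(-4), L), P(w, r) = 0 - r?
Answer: -2430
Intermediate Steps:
P(w, r) = -r
b(L) = -L
f(C, K) = K + 2*C (f(C, K) = (C + K) + (C - 0*K) = (C + K) + (C - 1*0) = (C + K) + (C + 0) = (C + K) + C = K + 2*C)
(27*(-9 - 6))*f(1, 4) = (27*(-9 - 6))*(4 + 2*1) = (27*(-15))*(4 + 2) = -405*6 = -2430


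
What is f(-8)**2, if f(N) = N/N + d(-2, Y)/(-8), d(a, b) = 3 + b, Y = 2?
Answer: 9/64 ≈ 0.14063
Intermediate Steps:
f(N) = 3/8 (f(N) = N/N + (3 + 2)/(-8) = 1 + 5*(-1/8) = 1 - 5/8 = 3/8)
f(-8)**2 = (3/8)**2 = 9/64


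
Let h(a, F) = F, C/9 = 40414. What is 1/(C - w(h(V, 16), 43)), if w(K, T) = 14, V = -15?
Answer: 1/363712 ≈ 2.7494e-6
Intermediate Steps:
C = 363726 (C = 9*40414 = 363726)
1/(C - w(h(V, 16), 43)) = 1/(363726 - 1*14) = 1/(363726 - 14) = 1/363712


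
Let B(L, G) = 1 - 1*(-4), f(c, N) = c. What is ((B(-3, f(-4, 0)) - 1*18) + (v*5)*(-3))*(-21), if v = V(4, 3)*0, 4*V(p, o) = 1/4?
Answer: 273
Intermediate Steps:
V(p, o) = 1/16 (V(p, o) = (¼)/4 = (¼)*(¼) = 1/16)
B(L, G) = 5 (B(L, G) = 1 + 4 = 5)
v = 0 (v = (1/16)*0 = 0)
((B(-3, f(-4, 0)) - 1*18) + (v*5)*(-3))*(-21) = ((5 - 1*18) + (0*5)*(-3))*(-21) = ((5 - 18) + 0*(-3))*(-21) = (-13 + 0)*(-21) = -13*(-21) = 273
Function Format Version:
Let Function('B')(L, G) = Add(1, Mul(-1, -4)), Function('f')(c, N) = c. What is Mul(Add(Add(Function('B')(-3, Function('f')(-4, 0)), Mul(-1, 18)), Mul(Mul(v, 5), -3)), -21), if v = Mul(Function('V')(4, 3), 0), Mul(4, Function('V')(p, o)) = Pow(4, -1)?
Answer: 273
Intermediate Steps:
Function('V')(p, o) = Rational(1, 16) (Function('V')(p, o) = Mul(Rational(1, 4), Pow(4, -1)) = Mul(Rational(1, 4), Rational(1, 4)) = Rational(1, 16))
Function('B')(L, G) = 5 (Function('B')(L, G) = Add(1, 4) = 5)
v = 0 (v = Mul(Rational(1, 16), 0) = 0)
Mul(Add(Add(Function('B')(-3, Function('f')(-4, 0)), Mul(-1, 18)), Mul(Mul(v, 5), -3)), -21) = Mul(Add(Add(5, Mul(-1, 18)), Mul(Mul(0, 5), -3)), -21) = Mul(Add(Add(5, -18), Mul(0, -3)), -21) = Mul(Add(-13, 0), -21) = Mul(-13, -21) = 273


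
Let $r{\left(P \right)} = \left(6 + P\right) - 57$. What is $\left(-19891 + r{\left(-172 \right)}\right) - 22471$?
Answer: $-42585$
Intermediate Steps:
$r{\left(P \right)} = -51 + P$
$\left(-19891 + r{\left(-172 \right)}\right) - 22471 = \left(-19891 - 223\right) - 22471 = -20114 - 22471 = -42585$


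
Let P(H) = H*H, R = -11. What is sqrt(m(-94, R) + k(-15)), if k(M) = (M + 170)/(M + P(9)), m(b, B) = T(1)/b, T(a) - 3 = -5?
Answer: sqrt(22802802)/3102 ≈ 1.5394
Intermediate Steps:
T(a) = -2 (T(a) = 3 - 5 = -2)
P(H) = H**2
m(b, B) = -2/b
k(M) = (170 + M)/(81 + M) (k(M) = (M + 170)/(M + 9**2) = (170 + M)/(M + 81) = (170 + M)/(81 + M))
sqrt(m(-94, R) + k(-15)) = sqrt(-2/(-94) + (170 - 15)/(81 - 15)) = sqrt(-2*(-1/94) + 155/66) = sqrt(1/47 + (1/66)*155) = sqrt(1/47 + 155/66) = sqrt(7351/3102) = sqrt(22802802)/3102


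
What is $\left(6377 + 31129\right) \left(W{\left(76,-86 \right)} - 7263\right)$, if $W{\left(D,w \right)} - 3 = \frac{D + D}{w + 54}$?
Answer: $- \frac{544943427}{2} \approx -2.7247 \cdot 10^{8}$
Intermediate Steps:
$W{\left(D,w \right)} = 3 + \frac{2 D}{54 + w}$ ($W{\left(D,w \right)} = 3 + \frac{D + D}{w + 54} = 3 + \frac{2 D}{54 + w}$)
$\left(6377 + 31129\right) \left(W{\left(76,-86 \right)} - 7263\right) = \left(6377 + 31129\right) \left(\frac{162 + 2 \cdot 76 + 3 \left(-86\right)}{54 - 86} - 7263\right) = 37506 \left(\frac{162 + 152 - 258}{-32} - 7263\right) = 37506 \left(\left(- \frac{1}{32}\right) 56 - 7263\right) = 37506 \left(- \frac{7}{4} - 7263\right) = 37506 \left(- \frac{29059}{4}\right) = - \frac{544943427}{2}$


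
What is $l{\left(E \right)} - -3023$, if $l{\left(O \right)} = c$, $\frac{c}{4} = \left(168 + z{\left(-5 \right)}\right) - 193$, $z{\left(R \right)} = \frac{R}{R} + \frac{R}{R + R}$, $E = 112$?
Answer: $2929$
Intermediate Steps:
$z{\left(R \right)} = \frac{3}{2}$ ($z{\left(R \right)} = 1 + \frac{R}{2 R} = 1 + R \frac{1}{2 R} = 1 + \frac{1}{2} = \frac{3}{2}$)
$c = -94$ ($c = 4 \left(\left(168 + \frac{3}{2}\right) - 193\right) = 4 \left(\frac{339}{2} - 193\right) = 4 \left(- \frac{47}{2}\right) = -94$)
$l{\left(O \right)} = -94$
$l{\left(E \right)} - -3023 = -94 - -3023 = -94 + 3023 = 2929$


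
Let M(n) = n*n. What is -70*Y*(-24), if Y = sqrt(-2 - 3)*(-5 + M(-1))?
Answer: -6720*I*sqrt(5) ≈ -15026.0*I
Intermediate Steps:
M(n) = n**2
Y = -4*I*sqrt(5) (Y = sqrt(-2 - 3)*(-5 + (-1)**2) = sqrt(-5)*(-5 + 1) = (I*sqrt(5))*(-4) = -4*I*sqrt(5) ≈ -8.9443*I)
-70*Y*(-24) = -(-280)*I*sqrt(5)*(-24) = (280*I*sqrt(5))*(-24) = -6720*I*sqrt(5)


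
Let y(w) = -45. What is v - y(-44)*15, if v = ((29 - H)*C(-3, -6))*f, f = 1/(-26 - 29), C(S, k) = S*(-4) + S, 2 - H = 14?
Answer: 36756/55 ≈ 668.29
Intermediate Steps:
H = -12 (H = 2 - 1*14 = 2 - 14 = -12)
C(S, k) = -3*S (C(S, k) = -4*S + S = -3*S)
f = -1/55 (f = 1/(-55) = -1/55 ≈ -0.018182)
v = -369/55 (v = ((29 - 1*(-12))*(-3*(-3)))*(-1/55) = ((29 + 12)*9)*(-1/55) = (41*9)*(-1/55) = 369*(-1/55) = -369/55 ≈ -6.7091)
v - y(-44)*15 = -369/55 - (-45)*15 = -369/55 - 1*(-675) = -369/55 + 675 = 36756/55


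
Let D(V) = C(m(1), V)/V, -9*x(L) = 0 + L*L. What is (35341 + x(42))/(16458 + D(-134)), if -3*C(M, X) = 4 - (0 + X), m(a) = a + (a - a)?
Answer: 2354715/1102709 ≈ 2.1354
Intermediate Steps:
m(a) = a (m(a) = a + 0 = a)
x(L) = -L²/9 (x(L) = -(0 + L*L)/9 = -(0 + L²)/9 = -L²/9)
C(M, X) = -4/3 + X/3 (C(M, X) = -(4 - (0 + X))/3 = -(4 - X)/3 = -4/3 + X/3)
D(V) = (-4/3 + V/3)/V
(35341 + x(42))/(16458 + D(-134)) = (35341 - ⅑*42²)/(16458 + (⅓)*(-4 - 134)/(-134)) = (35341 - ⅑*1764)/(16458 + (⅓)*(-1/134)*(-138)) = (35341 - 196)/(16458 + 23/67) = 35145/(1102709/67) = 35145*(67/1102709) = 2354715/1102709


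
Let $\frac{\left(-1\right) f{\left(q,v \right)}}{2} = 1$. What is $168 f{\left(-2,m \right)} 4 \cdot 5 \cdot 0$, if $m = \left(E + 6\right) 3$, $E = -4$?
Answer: $0$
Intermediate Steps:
$m = 6$ ($m = \left(-4 + 6\right) 3 = 2 \cdot 3 = 6$)
$f{\left(q,v \right)} = -2$ ($f{\left(q,v \right)} = \left(-2\right) 1 = -2$)
$168 f{\left(-2,m \right)} 4 \cdot 5 \cdot 0 = 168 \left(-2\right) 4 \cdot 5 \cdot 0 = - 336 \cdot 20 \cdot 0 = \left(-336\right) 0 = 0$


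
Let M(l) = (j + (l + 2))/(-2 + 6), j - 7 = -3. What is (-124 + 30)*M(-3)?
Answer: -141/2 ≈ -70.500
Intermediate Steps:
j = 4 (j = 7 - 3 = 4)
M(l) = 3/2 + l/4 (M(l) = (4 + (l + 2))/(-2 + 6) = (4 + (2 + l))/4 = (6 + l)*(¼) = 3/2 + l/4)
(-124 + 30)*M(-3) = (-124 + 30)*(3/2 + (¼)*(-3)) = -94*(3/2 - ¾) = -94*¾ = -141/2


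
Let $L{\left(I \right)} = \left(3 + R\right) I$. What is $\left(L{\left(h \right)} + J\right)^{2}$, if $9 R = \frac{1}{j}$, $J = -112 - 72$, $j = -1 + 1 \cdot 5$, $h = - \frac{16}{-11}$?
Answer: $\frac{316128400}{9801} \approx 32255.0$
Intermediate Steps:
$h = \frac{16}{11}$ ($h = \left(-16\right) \left(- \frac{1}{11}\right) = \frac{16}{11} \approx 1.4545$)
$j = 4$ ($j = -1 + 5 = 4$)
$J = -184$ ($J = -112 - 72 = -184$)
$R = \frac{1}{36}$ ($R = \frac{1}{9 \cdot 4} = \frac{1}{9} \cdot \frac{1}{4} = \frac{1}{36} \approx 0.027778$)
$L{\left(I \right)} = \frac{109 I}{36}$ ($L{\left(I \right)} = \left(3 + \frac{1}{36}\right) I = \frac{109 I}{36}$)
$\left(L{\left(h \right)} + J\right)^{2} = \left(\frac{109}{36} \cdot \frac{16}{11} - 184\right)^{2} = \left(\frac{436}{99} - 184\right)^{2} = \left(- \frac{17780}{99}\right)^{2} = \frac{316128400}{9801}$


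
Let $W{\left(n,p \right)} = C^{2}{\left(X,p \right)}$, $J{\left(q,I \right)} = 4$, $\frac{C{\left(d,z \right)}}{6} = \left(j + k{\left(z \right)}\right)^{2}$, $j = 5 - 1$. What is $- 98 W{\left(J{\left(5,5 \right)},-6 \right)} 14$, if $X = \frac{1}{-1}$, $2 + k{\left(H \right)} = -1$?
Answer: $-49392$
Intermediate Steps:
$j = 4$ ($j = 5 - 1 = 4$)
$k{\left(H \right)} = -3$ ($k{\left(H \right)} = -2 - 1 = -3$)
$X = -1$
$C{\left(d,z \right)} = 6$ ($C{\left(d,z \right)} = 6 \left(4 - 3\right)^{2} = 6 \cdot 1^{2} = 6 \cdot 1 = 6$)
$W{\left(n,p \right)} = 36$ ($W{\left(n,p \right)} = 6^{2} = 36$)
$- 98 W{\left(J{\left(5,5 \right)},-6 \right)} 14 = \left(-98\right) 36 \cdot 14 = \left(-3528\right) 14 = -49392$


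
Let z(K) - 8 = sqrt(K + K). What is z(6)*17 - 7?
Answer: 129 + 34*sqrt(3) ≈ 187.89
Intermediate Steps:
z(K) = 8 + sqrt(2)*sqrt(K) (z(K) = 8 + sqrt(K + K) = 8 + sqrt(2*K) = 8 + sqrt(2)*sqrt(K))
z(6)*17 - 7 = (8 + sqrt(2)*sqrt(6))*17 - 7 = (8 + 2*sqrt(3))*17 - 7 = (136 + 34*sqrt(3)) - 7 = 129 + 34*sqrt(3)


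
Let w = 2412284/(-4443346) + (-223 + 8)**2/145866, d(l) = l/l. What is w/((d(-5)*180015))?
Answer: -73238274547/58336840685547270 ≈ -1.2554e-6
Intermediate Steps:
d(l) = 1
w = -73238274547/324066553818 (w = 2412284*(-1/4443346) + (-215)**2*(1/145866) = -1206142/2221673 + 46225*(1/145866) = -1206142/2221673 + 46225/145866 = -73238274547/324066553818 ≈ -0.22600)
w/((d(-5)*180015)) = -73238274547/(324066553818*(1*180015)) = -73238274547/324066553818/180015 = -73238274547/324066553818*1/180015 = -73238274547/58336840685547270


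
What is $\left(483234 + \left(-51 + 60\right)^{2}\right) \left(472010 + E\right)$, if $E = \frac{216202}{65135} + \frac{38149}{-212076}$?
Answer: $\frac{30012419218271578711}{131557812} \approx 2.2813 \cdot 10^{11}$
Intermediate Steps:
$E = \frac{6195202891}{1973367180}$ ($E = 216202 \cdot \frac{1}{65135} + 38149 \left(- \frac{1}{212076}\right) = \frac{30886}{9305} - \frac{38149}{212076} = \frac{6195202891}{1973367180} \approx 3.1394$)
$\left(483234 + \left(-51 + 60\right)^{2}\right) \left(472010 + E\right) = \left(483234 + \left(-51 + 60\right)^{2}\right) \left(472010 + \frac{6195202891}{1973367180}\right) = \left(483234 + 9^{2}\right) \frac{931455237834691}{1973367180} = \left(483234 + 81\right) \frac{931455237834691}{1973367180} = 483315 \cdot \frac{931455237834691}{1973367180} = \frac{30012419218271578711}{131557812}$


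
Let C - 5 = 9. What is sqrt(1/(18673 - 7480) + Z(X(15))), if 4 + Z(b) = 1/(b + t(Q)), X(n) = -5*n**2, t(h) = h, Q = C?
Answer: I*sqrt(618684354690402)/12435423 ≈ 2.0002*I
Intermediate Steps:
C = 14 (C = 5 + 9 = 14)
Q = 14
Z(b) = -4 + 1/(14 + b) (Z(b) = -4 + 1/(b + 14) = -4 + 1/(14 + b))
sqrt(1/(18673 - 7480) + Z(X(15))) = sqrt(1/(18673 - 7480) + (-55 - (-20)*15**2)/(14 - 5*15**2)) = sqrt(1/11193 + (-55 - (-20)*225)/(14 - 5*225)) = sqrt(1/11193 + (-55 - 4*(-1125))/(14 - 1125)) = sqrt(1/11193 + (-55 + 4500)/(-1111)) = sqrt(1/11193 - 1/1111*4445) = sqrt(1/11193 - 4445/1111) = sqrt(-49751774/12435423) = I*sqrt(618684354690402)/12435423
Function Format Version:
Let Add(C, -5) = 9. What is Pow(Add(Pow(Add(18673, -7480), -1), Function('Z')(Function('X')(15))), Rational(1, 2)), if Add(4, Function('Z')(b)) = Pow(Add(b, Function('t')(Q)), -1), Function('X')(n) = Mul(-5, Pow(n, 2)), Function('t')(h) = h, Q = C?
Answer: Mul(Rational(1, 12435423), I, Pow(618684354690402, Rational(1, 2))) ≈ Mul(2.0002, I)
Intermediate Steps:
C = 14 (C = Add(5, 9) = 14)
Q = 14
Function('Z')(b) = Add(-4, Pow(Add(14, b), -1)) (Function('Z')(b) = Add(-4, Pow(Add(b, 14), -1)) = Add(-4, Pow(Add(14, b), -1)))
Pow(Add(Pow(Add(18673, -7480), -1), Function('Z')(Function('X')(15))), Rational(1, 2)) = Pow(Add(Pow(Add(18673, -7480), -1), Mul(Pow(Add(14, Mul(-5, Pow(15, 2))), -1), Add(-55, Mul(-4, Mul(-5, Pow(15, 2)))))), Rational(1, 2)) = Pow(Add(Pow(11193, -1), Mul(Pow(Add(14, Mul(-5, 225)), -1), Add(-55, Mul(-4, Mul(-5, 225))))), Rational(1, 2)) = Pow(Add(Rational(1, 11193), Mul(Pow(Add(14, -1125), -1), Add(-55, Mul(-4, -1125)))), Rational(1, 2)) = Pow(Add(Rational(1, 11193), Mul(Pow(-1111, -1), Add(-55, 4500))), Rational(1, 2)) = Pow(Add(Rational(1, 11193), Mul(Rational(-1, 1111), 4445)), Rational(1, 2)) = Pow(Add(Rational(1, 11193), Rational(-4445, 1111)), Rational(1, 2)) = Pow(Rational(-49751774, 12435423), Rational(1, 2)) = Mul(Rational(1, 12435423), I, Pow(618684354690402, Rational(1, 2)))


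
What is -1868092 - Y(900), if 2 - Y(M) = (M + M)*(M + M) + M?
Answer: 1372806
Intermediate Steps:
Y(M) = 2 - M - 4*M² (Y(M) = 2 - ((M + M)*(M + M) + M) = 2 - ((2*M)*(2*M) + M) = 2 - (4*M² + M) = 2 - (M + 4*M²) = 2 + (-M - 4*M²) = 2 - M - 4*M²)
-1868092 - Y(900) = -1868092 - (2 - 1*900 - 4*900²) = -1868092 - (2 - 900 - 4*810000) = -1868092 - (2 - 900 - 3240000) = -1868092 - 1*(-3240898) = -1868092 + 3240898 = 1372806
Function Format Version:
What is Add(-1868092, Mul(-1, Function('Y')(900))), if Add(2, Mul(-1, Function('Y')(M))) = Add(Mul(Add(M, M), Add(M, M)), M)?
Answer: 1372806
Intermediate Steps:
Function('Y')(M) = Add(2, Mul(-1, M), Mul(-4, Pow(M, 2))) (Function('Y')(M) = Add(2, Mul(-1, Add(Mul(Add(M, M), Add(M, M)), M))) = Add(2, Mul(-1, Add(Mul(Mul(2, M), Mul(2, M)), M))) = Add(2, Mul(-1, Add(Mul(4, Pow(M, 2)), M))) = Add(2, Mul(-1, Add(M, Mul(4, Pow(M, 2))))) = Add(2, Add(Mul(-1, M), Mul(-4, Pow(M, 2)))) = Add(2, Mul(-1, M), Mul(-4, Pow(M, 2))))
Add(-1868092, Mul(-1, Function('Y')(900))) = Add(-1868092, Mul(-1, Add(2, Mul(-1, 900), Mul(-4, Pow(900, 2))))) = Add(-1868092, Mul(-1, Add(2, -900, Mul(-4, 810000)))) = Add(-1868092, Mul(-1, Add(2, -900, -3240000))) = Add(-1868092, Mul(-1, -3240898)) = Add(-1868092, 3240898) = 1372806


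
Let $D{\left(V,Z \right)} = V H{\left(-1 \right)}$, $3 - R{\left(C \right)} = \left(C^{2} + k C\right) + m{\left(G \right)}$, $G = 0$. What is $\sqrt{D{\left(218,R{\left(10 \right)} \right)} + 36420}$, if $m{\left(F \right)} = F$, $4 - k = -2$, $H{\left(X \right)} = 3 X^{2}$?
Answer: $\sqrt{37074} \approx 192.55$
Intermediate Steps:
$k = 6$ ($k = 4 - -2 = 4 + 2 = 6$)
$R{\left(C \right)} = 3 - C^{2} - 6 C$ ($R{\left(C \right)} = 3 - \left(\left(C^{2} + 6 C\right) + 0\right) = 3 - \left(C^{2} + 6 C\right) = 3 - C^{2} - 6 C$)
$D{\left(V,Z \right)} = 3 V$ ($D{\left(V,Z \right)} = V 3 \left(-1\right)^{2} = V 3 \cdot 1 = V 3 = 3 V$)
$\sqrt{D{\left(218,R{\left(10 \right)} \right)} + 36420} = \sqrt{3 \cdot 218 + 36420} = \sqrt{654 + 36420} = \sqrt{37074}$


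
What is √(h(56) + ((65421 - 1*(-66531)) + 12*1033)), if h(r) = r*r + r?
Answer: 2*√36885 ≈ 384.11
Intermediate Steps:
h(r) = r + r² (h(r) = r² + r = r + r²)
√(h(56) + ((65421 - 1*(-66531)) + 12*1033)) = √(56*(1 + 56) + ((65421 - 1*(-66531)) + 12*1033)) = √(56*57 + ((65421 + 66531) + 12396)) = √(3192 + (131952 + 12396)) = √(3192 + 144348) = √147540 = 2*√36885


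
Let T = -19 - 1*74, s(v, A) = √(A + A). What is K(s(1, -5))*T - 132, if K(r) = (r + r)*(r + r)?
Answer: 3588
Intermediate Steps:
s(v, A) = √2*√A (s(v, A) = √(2*A) = √2*√A)
T = -93 (T = -19 - 74 = -93)
K(r) = 4*r² (K(r) = (2*r)*(2*r) = 4*r²)
K(s(1, -5))*T - 132 = (4*(√2*√(-5))²)*(-93) - 132 = (4*(√2*(I*√5))²)*(-93) - 132 = (4*(I*√10)²)*(-93) - 132 = (4*(-10))*(-93) - 132 = -40*(-93) - 132 = 3720 - 132 = 3588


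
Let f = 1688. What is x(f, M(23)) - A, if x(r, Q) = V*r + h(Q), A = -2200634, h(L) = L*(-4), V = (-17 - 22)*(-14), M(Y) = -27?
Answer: 3122390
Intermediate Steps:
V = 546 (V = -39*(-14) = 546)
h(L) = -4*L
x(r, Q) = -4*Q + 546*r (x(r, Q) = 546*r - 4*Q = -4*Q + 546*r)
x(f, M(23)) - A = (-4*(-27) + 546*1688) - 1*(-2200634) = (108 + 921648) + 2200634 = 921756 + 2200634 = 3122390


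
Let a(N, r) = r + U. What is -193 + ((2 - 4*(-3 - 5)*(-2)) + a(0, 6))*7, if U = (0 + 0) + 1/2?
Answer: -1163/2 ≈ -581.50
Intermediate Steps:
U = ½ (U = 0 + ½ = ½ ≈ 0.50000)
a(N, r) = ½ + r (a(N, r) = r + ½ = ½ + r)
-193 + ((2 - 4*(-3 - 5)*(-2)) + a(0, 6))*7 = -193 + ((2 - 4*(-3 - 5)*(-2)) + (½ + 6))*7 = -193 + ((2 - 4*(-8)*(-2)) + 13/2)*7 = -193 + ((2 + 32*(-2)) + 13/2)*7 = -193 + ((2 - 64) + 13/2)*7 = -193 + (-62 + 13/2)*7 = -193 - 111/2*7 = -193 - 777/2 = -1163/2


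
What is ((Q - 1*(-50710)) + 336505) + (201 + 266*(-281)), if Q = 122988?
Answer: 435658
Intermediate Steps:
((Q - 1*(-50710)) + 336505) + (201 + 266*(-281)) = ((122988 - 1*(-50710)) + 336505) + (201 + 266*(-281)) = ((122988 + 50710) + 336505) + (201 - 74746) = (173698 + 336505) - 74545 = 510203 - 74545 = 435658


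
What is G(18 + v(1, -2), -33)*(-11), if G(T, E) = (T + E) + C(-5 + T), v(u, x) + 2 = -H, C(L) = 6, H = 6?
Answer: 187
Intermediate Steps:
v(u, x) = -8 (v(u, x) = -2 - 1*6 = -2 - 6 = -8)
G(T, E) = 6 + E + T (G(T, E) = (T + E) + 6 = (E + T) + 6 = 6 + E + T)
G(18 + v(1, -2), -33)*(-11) = (6 - 33 + (18 - 8))*(-11) = (6 - 33 + 10)*(-11) = -17*(-11) = 187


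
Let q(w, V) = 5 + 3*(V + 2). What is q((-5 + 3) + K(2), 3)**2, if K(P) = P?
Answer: 400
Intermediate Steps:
q(w, V) = 11 + 3*V (q(w, V) = 5 + 3*(2 + V) = 5 + (6 + 3*V) = 11 + 3*V)
q((-5 + 3) + K(2), 3)**2 = (11 + 3*3)**2 = (11 + 9)**2 = 20**2 = 400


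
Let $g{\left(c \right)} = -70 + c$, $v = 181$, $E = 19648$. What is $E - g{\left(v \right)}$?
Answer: $19537$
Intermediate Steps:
$E - g{\left(v \right)} = 19648 - \left(-70 + 181\right) = 19648 - 111 = 19537$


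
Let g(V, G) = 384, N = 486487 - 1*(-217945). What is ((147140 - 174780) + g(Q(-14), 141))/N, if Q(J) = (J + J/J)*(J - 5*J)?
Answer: -3407/88054 ≈ -0.038692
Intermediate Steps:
N = 704432 (N = 486487 + 217945 = 704432)
Q(J) = -4*J*(1 + J) (Q(J) = (J + 1)*(-4*J) = (1 + J)*(-4*J) = -4*J*(1 + J))
((147140 - 174780) + g(Q(-14), 141))/N = ((147140 - 174780) + 384)/704432 = (-27640 + 384)*(1/704432) = -27256*1/704432 = -3407/88054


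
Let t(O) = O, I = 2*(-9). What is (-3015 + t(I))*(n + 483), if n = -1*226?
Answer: -779481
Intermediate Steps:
I = -18
n = -226
(-3015 + t(I))*(n + 483) = (-3015 - 18)*(-226 + 483) = -3033*257 = -779481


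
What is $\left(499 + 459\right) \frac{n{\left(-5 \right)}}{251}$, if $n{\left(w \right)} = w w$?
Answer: $\frac{23950}{251} \approx 95.418$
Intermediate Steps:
$n{\left(w \right)} = w^{2}$
$\left(499 + 459\right) \frac{n{\left(-5 \right)}}{251} = \left(499 + 459\right) \frac{\left(-5\right)^{2}}{251} = 958 \cdot 25 \cdot \frac{1}{251} = 958 \cdot \frac{25}{251} = \frac{23950}{251}$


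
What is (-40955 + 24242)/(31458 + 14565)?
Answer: -5571/15341 ≈ -0.36314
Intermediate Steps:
(-40955 + 24242)/(31458 + 14565) = -16713/46023 = -16713*1/46023 = -5571/15341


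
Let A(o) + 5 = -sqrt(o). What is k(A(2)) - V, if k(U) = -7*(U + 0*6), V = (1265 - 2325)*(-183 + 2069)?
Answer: 1999195 + 7*sqrt(2) ≈ 1.9992e+6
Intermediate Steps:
A(o) = -5 - sqrt(o)
V = -1999160 (V = -1060*1886 = -1999160)
k(U) = -7*U (k(U) = -7*(U + 0) = -7*U)
k(A(2)) - V = -7*(-5 - sqrt(2)) - 1*(-1999160) = (35 + 7*sqrt(2)) + 1999160 = 1999195 + 7*sqrt(2)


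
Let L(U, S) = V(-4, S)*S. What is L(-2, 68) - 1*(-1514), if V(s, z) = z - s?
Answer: 6410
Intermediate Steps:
L(U, S) = S*(4 + S) (L(U, S) = (S - 1*(-4))*S = (S + 4)*S = (4 + S)*S = S*(4 + S))
L(-2, 68) - 1*(-1514) = 68*(4 + 68) - 1*(-1514) = 68*72 + 1514 = 4896 + 1514 = 6410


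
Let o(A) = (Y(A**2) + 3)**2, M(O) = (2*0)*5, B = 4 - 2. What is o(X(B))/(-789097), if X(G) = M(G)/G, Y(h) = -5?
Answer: -4/789097 ≈ -5.0691e-6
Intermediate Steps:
B = 2
M(O) = 0 (M(O) = 0*5 = 0)
X(G) = 0 (X(G) = 0/G = 0)
o(A) = 4 (o(A) = (-5 + 3)**2 = (-2)**2 = 4)
o(X(B))/(-789097) = 4/(-789097) = 4*(-1/789097) = -4/789097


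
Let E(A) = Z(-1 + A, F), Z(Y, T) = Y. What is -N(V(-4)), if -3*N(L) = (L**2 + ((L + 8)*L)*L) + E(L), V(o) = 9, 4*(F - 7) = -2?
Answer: 1466/3 ≈ 488.67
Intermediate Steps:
F = 13/2 (F = 7 + (1/4)*(-2) = 7 - 1/2 = 13/2 ≈ 6.5000)
E(A) = -1 + A
N(L) = 1/3 - L/3 - L**2/3 - L**2*(8 + L)/3 (N(L) = -((L**2 + ((L + 8)*L)*L) + (-1 + L))/3 = -((L**2 + ((8 + L)*L)*L) + (-1 + L))/3 = -((L**2 + (L*(8 + L))*L) + (-1 + L))/3 = -((L**2 + L**2*(8 + L)) + (-1 + L))/3 = -(-1 + L + L**2 + L**2*(8 + L))/3 = 1/3 - L/3 - L**2/3 - L**2*(8 + L)/3)
-N(V(-4)) = -(1/3 - 3*9**2 - 1/3*9 - 1/3*9**3) = -(1/3 - 3*81 - 3 - 1/3*729) = -(1/3 - 243 - 3 - 243) = -1*(-1466/3) = 1466/3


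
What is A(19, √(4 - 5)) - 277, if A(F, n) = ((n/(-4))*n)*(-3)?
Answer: -1111/4 ≈ -277.75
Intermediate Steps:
A(F, n) = 3*n²/4 (A(F, n) = ((n*(-¼))*n)*(-3) = ((-n/4)*n)*(-3) = -n²/4*(-3) = 3*n²/4)
A(19, √(4 - 5)) - 277 = 3*(√(4 - 5))²/4 - 277 = 3*(√(-1))²/4 - 277 = 3*I²/4 - 277 = (¾)*(-1) - 277 = -¾ - 277 = -1111/4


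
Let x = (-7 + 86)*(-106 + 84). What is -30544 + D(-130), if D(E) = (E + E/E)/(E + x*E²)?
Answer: -897148447391/29372330 ≈ -30544.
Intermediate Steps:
x = -1738 (x = 79*(-22) = -1738)
D(E) = (1 + E)/(E - 1738*E²) (D(E) = (E + E/E)/(E - 1738*E²) = (E + 1)/(E - 1738*E²) = (1 + E)/(E - 1738*E²))
-30544 + D(-130) = -30544 + (1 - 130)/((-130)*(1 - 1738*(-130))) = -30544 - 1/130*(-129)/(1 + 225940) = -30544 - 1/130*(-129)/225941 = -30544 - 1/130*1/225941*(-129) = -30544 + 129/29372330 = -897148447391/29372330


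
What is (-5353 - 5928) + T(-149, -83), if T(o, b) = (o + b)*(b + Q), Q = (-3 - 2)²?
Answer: 2175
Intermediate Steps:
Q = 25 (Q = (-5)² = 25)
T(o, b) = (25 + b)*(b + o) (T(o, b) = (o + b)*(b + 25) = (b + o)*(25 + b) = (25 + b)*(b + o))
(-5353 - 5928) + T(-149, -83) = (-5353 - 5928) + ((-83)² + 25*(-83) + 25*(-149) - 83*(-149)) = -11281 + (6889 - 2075 - 3725 + 12367) = -11281 + 13456 = 2175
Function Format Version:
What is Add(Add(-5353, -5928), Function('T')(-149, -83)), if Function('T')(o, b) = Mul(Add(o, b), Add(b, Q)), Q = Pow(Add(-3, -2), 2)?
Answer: 2175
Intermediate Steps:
Q = 25 (Q = Pow(-5, 2) = 25)
Function('T')(o, b) = Mul(Add(25, b), Add(b, o)) (Function('T')(o, b) = Mul(Add(o, b), Add(b, 25)) = Mul(Add(b, o), Add(25, b)) = Mul(Add(25, b), Add(b, o)))
Add(Add(-5353, -5928), Function('T')(-149, -83)) = Add(Add(-5353, -5928), Add(Pow(-83, 2), Mul(25, -83), Mul(25, -149), Mul(-83, -149))) = Add(-11281, Add(6889, -2075, -3725, 12367)) = Add(-11281, 13456) = 2175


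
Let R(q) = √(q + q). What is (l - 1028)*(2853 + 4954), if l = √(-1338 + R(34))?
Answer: -8025596 + 7807*I*√(1338 - 2*√17) ≈ -8.0256e+6 + 2.8469e+5*I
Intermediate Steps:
R(q) = √2*√q (R(q) = √(2*q) = √2*√q)
l = √(-1338 + 2*√17) (l = √(-1338 + √2*√34) = √(-1338 + 2*√17) ≈ 36.466*I)
(l - 1028)*(2853 + 4954) = (√(-1338 + 2*√17) - 1028)*(2853 + 4954) = (-1028 + √(-1338 + 2*√17))*7807 = -8025596 + 7807*√(-1338 + 2*√17)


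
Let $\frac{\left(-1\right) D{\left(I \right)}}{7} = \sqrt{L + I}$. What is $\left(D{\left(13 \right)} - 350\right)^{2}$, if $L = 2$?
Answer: $123235 + 4900 \sqrt{15} \approx 1.4221 \cdot 10^{5}$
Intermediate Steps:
$D{\left(I \right)} = - 7 \sqrt{2 + I}$
$\left(D{\left(13 \right)} - 350\right)^{2} = \left(- 7 \sqrt{2 + 13} - 350\right)^{2} = \left(- 7 \sqrt{15} - 350\right)^{2} = \left(-350 - 7 \sqrt{15}\right)^{2}$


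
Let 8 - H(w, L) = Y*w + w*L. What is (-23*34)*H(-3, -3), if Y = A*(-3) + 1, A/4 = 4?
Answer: 111044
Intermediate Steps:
A = 16 (A = 4*4 = 16)
Y = -47 (Y = 16*(-3) + 1 = -48 + 1 = -47)
H(w, L) = 8 + 47*w - L*w (H(w, L) = 8 - (-47*w + w*L) = 8 - (-47*w + L*w) = 8 + (47*w - L*w) = 8 + 47*w - L*w)
(-23*34)*H(-3, -3) = (-23*34)*(8 + 47*(-3) - 1*(-3)*(-3)) = -782*(8 - 141 - 9) = -782*(-142) = 111044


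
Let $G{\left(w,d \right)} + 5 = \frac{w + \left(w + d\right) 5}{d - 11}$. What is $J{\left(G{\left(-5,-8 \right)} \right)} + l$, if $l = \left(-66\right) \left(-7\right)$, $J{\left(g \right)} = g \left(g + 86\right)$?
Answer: $\frac{126557}{361} \approx 350.57$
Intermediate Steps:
$G{\left(w,d \right)} = -5 + \frac{5 d + 6 w}{-11 + d}$ ($G{\left(w,d \right)} = -5 + \frac{w + \left(w + d\right) 5}{d - 11} = -5 + \frac{w + \left(d + w\right) 5}{-11 + d} = -5 + \frac{w + \left(5 d + 5 w\right)}{-11 + d} = -5 + \frac{5 d + 6 w}{-11 + d}$)
$J{\left(g \right)} = g \left(86 + g\right)$
$l = 462$
$J{\left(G{\left(-5,-8 \right)} \right)} + l = \frac{55 + 6 \left(-5\right)}{-11 - 8} \left(86 + \frac{55 + 6 \left(-5\right)}{-11 - 8}\right) + 462 = \frac{55 - 30}{-19} \left(86 + \frac{55 - 30}{-19}\right) + 462 = \left(- \frac{1}{19}\right) 25 \left(86 - \frac{25}{19}\right) + 462 = - \frac{25 \left(86 - \frac{25}{19}\right)}{19} + 462 = \left(- \frac{25}{19}\right) \frac{1609}{19} + 462 = - \frac{40225}{361} + 462 = \frac{126557}{361}$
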